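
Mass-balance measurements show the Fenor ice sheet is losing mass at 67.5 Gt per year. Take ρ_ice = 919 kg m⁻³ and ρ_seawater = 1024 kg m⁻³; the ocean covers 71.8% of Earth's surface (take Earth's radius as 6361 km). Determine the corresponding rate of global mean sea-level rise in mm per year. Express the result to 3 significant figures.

≈ 0.181 mm/yr

ρ_w = 1024 kg m⁻³. Annual water volume added = 67.5 Gt / ρ_w = 6.750×10^13 kg / 1024 kg m⁻³ = 6.592×10^10 m³.
Δh per year = 6.592×10^10 / 3.65×10^14 = 1.81×10^-4 m = 0.181 mm.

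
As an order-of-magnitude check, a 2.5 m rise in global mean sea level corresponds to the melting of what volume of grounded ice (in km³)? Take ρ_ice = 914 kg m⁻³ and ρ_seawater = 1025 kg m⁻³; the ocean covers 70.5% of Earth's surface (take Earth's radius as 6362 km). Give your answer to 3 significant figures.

≈ 1.01×10^6 km³

Required water volume = Δh × A = 2.5 m × 3.59×10^14 m² = 8.965×10^14 m³ = 8.965×10^5 km³.
Ice volume = water volume × ρ_w/ρ_ice = 8.965×10^5 × 1025/914 = 1.01×10^6 km³.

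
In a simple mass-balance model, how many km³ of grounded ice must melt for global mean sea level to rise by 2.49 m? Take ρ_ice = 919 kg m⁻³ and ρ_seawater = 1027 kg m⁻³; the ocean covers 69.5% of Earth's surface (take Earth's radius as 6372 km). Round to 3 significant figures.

Required water volume = Δh × A = 2.49 m × 3.55×10^14 m² = 8.830×10^14 m³ = 8.830×10^5 km³.
Ice volume = water volume × ρ_w/ρ_ice = 8.830×10^5 × 1027/919 = 9.87×10^5 km³.

≈ 9.87×10^5 km³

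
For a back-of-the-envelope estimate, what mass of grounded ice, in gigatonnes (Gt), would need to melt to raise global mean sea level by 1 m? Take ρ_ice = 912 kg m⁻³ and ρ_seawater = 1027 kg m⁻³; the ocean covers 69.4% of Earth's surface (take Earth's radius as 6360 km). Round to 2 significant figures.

Required water volume = Δh × A = 1 m × 3.53×10^14 m² = 3.528×10^14 m³.
ρ_w = 1027 kg m⁻³, so the mass of water = 3.528×10^14 m³ × 1027 kg m⁻³ = 3.623×10^17 kg = 3.6×10^5 Gt (and the same mass of ice, by conservation).

≈ 3.6×10^5 Gt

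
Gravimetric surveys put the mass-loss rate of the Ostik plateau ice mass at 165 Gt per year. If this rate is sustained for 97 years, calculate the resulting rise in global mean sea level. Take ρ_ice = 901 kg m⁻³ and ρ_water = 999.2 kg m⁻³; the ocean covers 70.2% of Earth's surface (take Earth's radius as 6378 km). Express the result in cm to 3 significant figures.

Total mass lost = 165 Gt/yr × 97 yr = 1.600×10^4 Gt = 1.600×10^16 kg.
ρ_w = 999.2 kg m⁻³, so water volume = 1.600×10^16 / 999.2 = 1.602×10^13 m³.
Δh = 1.602×10^13 / 3.59×10^14 = 0.0446 m = 4.46 cm.

≈ 4.46 cm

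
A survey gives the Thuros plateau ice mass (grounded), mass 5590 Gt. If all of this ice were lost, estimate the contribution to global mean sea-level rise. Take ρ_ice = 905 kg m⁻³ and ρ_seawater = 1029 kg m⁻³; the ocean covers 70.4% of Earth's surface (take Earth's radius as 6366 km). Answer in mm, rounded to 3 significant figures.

≈ 15.2 mm

Thuros: 5590 Gt = 5.590×10^15 kg; dividing by ρ_w = 1029 kg m⁻³ gives 5.432×10^12 m³ of water.
Spread over 3.59×10^14 m² of ocean, Δh = 5.432×10^12 / 3.59×10^14 = 0.0152 m = 15.2 mm.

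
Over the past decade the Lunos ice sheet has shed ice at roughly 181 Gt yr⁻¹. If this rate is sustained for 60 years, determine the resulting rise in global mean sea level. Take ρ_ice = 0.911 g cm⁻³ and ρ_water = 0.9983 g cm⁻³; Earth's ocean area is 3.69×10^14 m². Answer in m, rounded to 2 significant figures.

≈ 0.029 m

Total mass lost = 181 Gt/yr × 60 yr = 1.086×10^4 Gt = 1.086×10^16 kg.
ρ_w = 0.9983 g cm⁻³ = 998.3 kg m⁻³, so water volume = 1.086×10^16 / 998.3 = 1.088×10^13 m³.
Δh = 1.088×10^13 / 3.69×10^14 = 0.0295 m.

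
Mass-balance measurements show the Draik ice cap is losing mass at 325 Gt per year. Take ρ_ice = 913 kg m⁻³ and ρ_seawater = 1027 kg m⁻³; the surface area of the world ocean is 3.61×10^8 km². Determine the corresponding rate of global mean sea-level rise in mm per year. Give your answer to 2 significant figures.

≈ 0.88 mm/yr

ρ_w = 1027 kg m⁻³. Annual water volume added = 325 Gt / ρ_w = 3.250×10^14 kg / 1027 kg m⁻³ = 3.165×10^11 m³.
Δh per year = 3.165×10^11 / 3.61×10^14 = 8.77×10^-4 m = 0.88 mm.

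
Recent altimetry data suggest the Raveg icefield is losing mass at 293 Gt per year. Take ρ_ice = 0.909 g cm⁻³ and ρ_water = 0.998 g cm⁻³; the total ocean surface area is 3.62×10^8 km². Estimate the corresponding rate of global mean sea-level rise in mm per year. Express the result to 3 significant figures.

ρ_w = 0.998 g cm⁻³ = 998 kg m⁻³. Annual water volume added = 293 Gt / ρ_w = 2.930×10^14 kg / 998 kg m⁻³ = 2.936×10^11 m³.
Δh per year = 2.936×10^11 / 3.62×10^14 = 8.11×10^-4 m = 0.811 mm.

≈ 0.811 mm/yr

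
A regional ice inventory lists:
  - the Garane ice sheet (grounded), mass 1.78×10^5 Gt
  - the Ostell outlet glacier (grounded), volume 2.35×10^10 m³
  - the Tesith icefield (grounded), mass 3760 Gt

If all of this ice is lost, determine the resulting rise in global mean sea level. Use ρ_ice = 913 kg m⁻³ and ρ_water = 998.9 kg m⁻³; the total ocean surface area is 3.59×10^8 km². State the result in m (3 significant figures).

≈ 0.507 m

Garane: 1.78×10^5 Gt = 1.780×10^17 kg; dividing by ρ_w = 998.9 kg m⁻³ gives 1.782×10^14 m³ of water.
Ostell: 2.35×10^10 m³ × (913/998.9) = 2.148×10^10 m³ of water.
Tesith: 3760 Gt = 3.760×10^15 kg; dividing by ρ_w = 998.9 kg m⁻³ gives 3.764×10^12 m³ of water.
Total added water ≈ 1.820×10^14 m³ over 3.59×10^14 m² → Δh = 0.507 m.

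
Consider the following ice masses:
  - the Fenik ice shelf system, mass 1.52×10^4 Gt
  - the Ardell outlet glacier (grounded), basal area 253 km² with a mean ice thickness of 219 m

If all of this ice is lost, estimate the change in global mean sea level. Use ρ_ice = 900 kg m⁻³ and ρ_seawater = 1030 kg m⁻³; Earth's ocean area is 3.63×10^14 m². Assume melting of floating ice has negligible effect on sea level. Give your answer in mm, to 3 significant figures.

The Fenik ice shelf system is floating and already displaces its own weight of water, so its melt adds essentially nothing to sea level.
Ardell: ice volume = 253 km² × 219 m = 55.41 km³; 55.41 × (900/1030) = 48.41 km³ of water.
Total added water ≈ 4.841×10^10 m³ over 3.63×10^14 m² → Δh = 1.33×10^-4 m = 0.133 mm.

≈ 0.133 mm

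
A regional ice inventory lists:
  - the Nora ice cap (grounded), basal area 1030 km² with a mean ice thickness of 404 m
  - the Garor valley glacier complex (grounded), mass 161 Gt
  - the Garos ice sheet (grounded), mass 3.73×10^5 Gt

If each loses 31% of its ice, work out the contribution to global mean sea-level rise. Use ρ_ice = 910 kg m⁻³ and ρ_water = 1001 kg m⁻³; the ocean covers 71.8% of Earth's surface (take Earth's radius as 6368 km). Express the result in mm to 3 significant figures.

≈ 316 mm

Nora: ice volume = 1030 km² × 404 m = 416.1 km³; 0.31 × 416.1 × (910/1001) = 117.3 km³ of water.
Garor: 0.31 × 161 Gt = 4.991×10^13 kg; dividing by ρ_w = 1001 kg m⁻³ gives 4.986×10^10 m³ of water.
Garos: 0.31 × 3.73×10^5 Gt = 1.156×10^17 kg; dividing by ρ_w = 1001 kg m⁻³ gives 1.155×10^14 m³ of water.
Total added water ≈ 1.157×10^14 m³ over 3.66×10^14 m² → Δh = 0.316 m = 316 mm.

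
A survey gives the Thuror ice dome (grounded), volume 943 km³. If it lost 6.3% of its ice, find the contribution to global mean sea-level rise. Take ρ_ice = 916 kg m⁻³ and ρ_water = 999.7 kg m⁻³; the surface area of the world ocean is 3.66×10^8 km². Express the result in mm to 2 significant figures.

≈ 0.15 mm

Thuror: 0.063 × 943 km³ × (916/999.7) = 54.43 km³ of water.
Spread over 3.66×10^14 m² of ocean, Δh = 5.443×10^10 / 3.66×10^14 = 1.49×10^-4 m = 0.15 mm.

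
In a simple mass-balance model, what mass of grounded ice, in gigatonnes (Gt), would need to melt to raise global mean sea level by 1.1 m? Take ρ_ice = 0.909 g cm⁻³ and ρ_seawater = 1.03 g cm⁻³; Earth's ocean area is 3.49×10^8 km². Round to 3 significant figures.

≈ 3.95×10^5 Gt

Required water volume = Δh × A = 1.1 m × 3.49×10^14 m² = 3.839×10^14 m³.
ρ_w = 1.03 g cm⁻³ = 1030 kg m⁻³, so the mass of water = 3.839×10^14 m³ × 1030 kg m⁻³ = 3.954×10^17 kg = 3.95×10^5 Gt (and the same mass of ice, by conservation).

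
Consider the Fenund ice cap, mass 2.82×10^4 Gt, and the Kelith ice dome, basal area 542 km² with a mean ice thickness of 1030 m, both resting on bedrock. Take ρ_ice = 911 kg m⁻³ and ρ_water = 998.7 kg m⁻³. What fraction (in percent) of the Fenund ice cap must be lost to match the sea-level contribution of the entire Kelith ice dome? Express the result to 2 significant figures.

≈ 1.8 %

Equal sea-level rise means equal mass of meltwater, i.e. equal mass of ice lost.
Ice mass of Kelith: 5.086×10^14 kg; ice mass of Fenund: 2.820×10^16 kg.
Fraction required = 5.086×10^14 / 2.820×10^16 = 0.0180 → 1.8 %.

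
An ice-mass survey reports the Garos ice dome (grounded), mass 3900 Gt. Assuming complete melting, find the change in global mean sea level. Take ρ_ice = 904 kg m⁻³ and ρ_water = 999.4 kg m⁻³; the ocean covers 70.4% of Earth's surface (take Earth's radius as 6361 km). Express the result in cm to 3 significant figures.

≈ 1.09 cm

Garos: 3900 Gt = 3.900×10^15 kg; dividing by ρ_w = 999.4 kg m⁻³ gives 3.902×10^12 m³ of water.
Spread over 3.58×10^14 m² of ocean, Δh = 3.902×10^12 / 3.58×10^14 = 0.0109 m = 1.09 cm.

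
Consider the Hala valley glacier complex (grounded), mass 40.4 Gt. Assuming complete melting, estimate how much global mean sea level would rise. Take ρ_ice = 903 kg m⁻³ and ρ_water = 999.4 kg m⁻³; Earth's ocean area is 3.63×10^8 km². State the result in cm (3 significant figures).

≈ 0.0111 cm

Hala: 40.4 Gt = 4.040×10^13 kg; dividing by ρ_w = 999.4 kg m⁻³ gives 4.042×10^10 m³ of water.
Spread over 3.63×10^14 m² of ocean, Δh = 4.042×10^10 / 3.63×10^14 = 1.11×10^-4 m = 0.0111 cm.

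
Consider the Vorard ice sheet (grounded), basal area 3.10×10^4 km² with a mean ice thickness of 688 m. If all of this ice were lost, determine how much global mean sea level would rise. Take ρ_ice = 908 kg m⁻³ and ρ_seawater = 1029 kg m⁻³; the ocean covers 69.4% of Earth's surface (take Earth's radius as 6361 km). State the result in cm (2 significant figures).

≈ 5.3 cm

Vorard: ice volume = 3.10×10^4 km² × 688 m = 2.133×10^4 km³; 2.133×10^4 × (908/1029) = 1.882×10^4 km³ of water.
Spread over 3.53×10^14 m² of ocean, Δh = 1.882×10^13 / 3.53×10^14 = 0.0533 m = 5.3 cm.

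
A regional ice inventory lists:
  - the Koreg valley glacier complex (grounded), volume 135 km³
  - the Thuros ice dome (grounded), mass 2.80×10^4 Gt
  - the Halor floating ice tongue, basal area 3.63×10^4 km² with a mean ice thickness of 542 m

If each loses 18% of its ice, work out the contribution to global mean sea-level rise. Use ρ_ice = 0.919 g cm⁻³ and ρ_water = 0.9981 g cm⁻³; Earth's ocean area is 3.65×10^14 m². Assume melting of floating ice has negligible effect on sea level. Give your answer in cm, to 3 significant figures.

≈ 1.39 cm

Koreg: 0.18 × 135 km³ × (919/998.1) = 22.37 km³ of water.
Thuros: 0.18 × 2.80×10^4 Gt = 5.040×10^15 kg; dividing by ρ_w = 0.9981 g cm⁻³ = 998.1 kg m⁻³ gives 5.050×10^12 m³ of water.
The Halor floating ice tongue is floating and already displaces its own weight of water, so its melt adds essentially nothing to sea level.
Total added water ≈ 5.072×10^12 m³ over 3.65×10^14 m² → Δh = 0.0139 m = 1.39 cm.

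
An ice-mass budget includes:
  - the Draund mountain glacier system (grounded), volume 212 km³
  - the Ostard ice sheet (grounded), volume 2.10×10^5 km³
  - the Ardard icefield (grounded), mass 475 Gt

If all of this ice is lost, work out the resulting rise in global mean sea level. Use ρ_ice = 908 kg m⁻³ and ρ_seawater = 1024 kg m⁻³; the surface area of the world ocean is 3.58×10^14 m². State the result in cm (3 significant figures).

≈ 52.2 cm

Draund: 212 km³ × (908/1024) = 188.0 km³ of water.
Ostard: 2.10×10^5 km³ × (908/1024) = 1.862×10^5 km³ of water.
Ardard: 475 Gt = 4.750×10^14 kg; dividing by ρ_w = 1024 kg m⁻³ gives 4.639×10^11 m³ of water.
Total added water ≈ 1.869×10^14 m³ over 3.58×10^14 m² → Δh = 0.522 m = 52.2 cm.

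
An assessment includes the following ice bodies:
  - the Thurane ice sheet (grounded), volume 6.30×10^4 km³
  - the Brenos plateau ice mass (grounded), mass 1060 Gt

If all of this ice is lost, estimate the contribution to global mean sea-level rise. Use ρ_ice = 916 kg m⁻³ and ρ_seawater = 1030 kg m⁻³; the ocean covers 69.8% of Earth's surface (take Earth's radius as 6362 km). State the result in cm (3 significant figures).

Thurane: 6.30×10^4 km³ × (916/1030) = 5.603×10^4 km³ of water.
Brenos: 1060 Gt = 1.060×10^15 kg; dividing by ρ_w = 1030 kg m⁻³ gives 1.029×10^12 m³ of water.
Total added water ≈ 5.706×10^13 m³ over 3.55×10^14 m² → Δh = 0.161 m = 16.1 cm.

≈ 16.1 cm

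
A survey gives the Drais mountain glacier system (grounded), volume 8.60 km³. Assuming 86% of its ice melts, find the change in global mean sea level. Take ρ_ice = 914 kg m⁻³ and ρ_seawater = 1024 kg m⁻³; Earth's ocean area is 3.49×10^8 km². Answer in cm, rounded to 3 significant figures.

Drais: 0.86 × 8.60 km³ × (914/1024) = 6.602 km³ of water.
Spread over 3.49×10^14 m² of ocean, Δh = 6.602×10^9 / 3.49×10^14 = 1.89×10^-5 m = 1.89×10^-3 cm.

≈ 1.89×10^-3 cm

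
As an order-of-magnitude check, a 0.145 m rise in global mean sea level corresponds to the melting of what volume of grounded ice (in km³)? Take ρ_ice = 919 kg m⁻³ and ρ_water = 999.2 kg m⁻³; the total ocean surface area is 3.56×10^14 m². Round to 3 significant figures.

≈ 5.61×10^4 km³

Required water volume = Δh × A = 0.145 m × 3.56×10^14 m² = 5.162×10^13 m³ = 5.162×10^4 km³.
Ice volume = water volume × ρ_w/ρ_ice = 5.162×10^4 × 999.2/919 = 5.61×10^4 km³.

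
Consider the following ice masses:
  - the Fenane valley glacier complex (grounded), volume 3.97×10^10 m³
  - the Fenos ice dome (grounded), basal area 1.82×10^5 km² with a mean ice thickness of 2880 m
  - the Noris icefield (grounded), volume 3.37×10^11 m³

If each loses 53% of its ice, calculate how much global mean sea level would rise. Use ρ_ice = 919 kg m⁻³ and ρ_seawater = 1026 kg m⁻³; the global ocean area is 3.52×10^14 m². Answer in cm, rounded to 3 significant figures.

≈ 70.7 cm

Fenane: 0.53 × 3.97×10^10 m³ × (919/1026) = 1.885×10^10 m³ of water.
Fenos: ice volume = 1.82×10^5 km² × 2880 m = 5.242×10^5 km³; 0.53 × 5.242×10^5 × (919/1026) = 2.488×10^5 km³ of water.
Noris: 0.53 × 3.37×10^11 m³ × (919/1026) = 1.600×10^11 m³ of water.
Total added water ≈ 2.490×10^14 m³ over 3.52×10^14 m² → Δh = 0.707 m = 70.7 cm.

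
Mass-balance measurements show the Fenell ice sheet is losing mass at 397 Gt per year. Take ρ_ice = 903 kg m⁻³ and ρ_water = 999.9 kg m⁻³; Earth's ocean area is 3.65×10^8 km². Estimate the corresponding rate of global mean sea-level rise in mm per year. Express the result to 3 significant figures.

≈ 1.09 mm/yr

ρ_w = 999.9 kg m⁻³. Annual water volume added = 397 Gt / ρ_w = 3.970×10^14 kg / 999.9 kg m⁻³ = 3.970×10^11 m³.
Δh per year = 3.970×10^11 / 3.65×10^14 = 1.09×10^-3 m = 1.09 mm.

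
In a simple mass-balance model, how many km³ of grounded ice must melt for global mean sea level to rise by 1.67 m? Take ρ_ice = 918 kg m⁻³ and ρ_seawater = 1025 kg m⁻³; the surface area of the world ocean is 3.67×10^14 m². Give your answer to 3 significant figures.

≈ 6.84×10^5 km³

Required water volume = Δh × A = 1.67 m × 3.67×10^14 m² = 6.129×10^14 m³ = 6.129×10^5 km³.
Ice volume = water volume × ρ_w/ρ_ice = 6.129×10^5 × 1025/918 = 6.84×10^5 km³.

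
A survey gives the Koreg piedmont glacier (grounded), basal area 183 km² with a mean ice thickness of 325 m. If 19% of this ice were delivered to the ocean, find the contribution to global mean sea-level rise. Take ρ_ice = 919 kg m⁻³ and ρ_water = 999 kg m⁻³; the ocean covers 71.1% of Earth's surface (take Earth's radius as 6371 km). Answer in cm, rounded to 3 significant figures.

Koreg: ice volume = 183 km² × 325 m = 59.48 km³; 0.19 × 59.48 × (919/999) = 10.40 km³ of water.
Spread over 3.63×10^14 m² of ocean, Δh = 1.040×10^10 / 3.63×10^14 = 2.87×10^-5 m = 2.87×10^-3 cm.

≈ 2.87×10^-3 cm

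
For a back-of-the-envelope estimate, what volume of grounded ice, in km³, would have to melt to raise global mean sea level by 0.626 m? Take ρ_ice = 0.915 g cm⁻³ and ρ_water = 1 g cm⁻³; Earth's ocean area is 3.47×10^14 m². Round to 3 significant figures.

≈ 2.37×10^5 km³

Required water volume = Δh × A = 0.626 m × 3.47×10^14 m² = 2.172×10^14 m³ = 2.172×10^5 km³.
Ice volume = water volume × ρ_w/ρ_ice = 2.172×10^5 × 1000/915 = 2.37×10^5 km³.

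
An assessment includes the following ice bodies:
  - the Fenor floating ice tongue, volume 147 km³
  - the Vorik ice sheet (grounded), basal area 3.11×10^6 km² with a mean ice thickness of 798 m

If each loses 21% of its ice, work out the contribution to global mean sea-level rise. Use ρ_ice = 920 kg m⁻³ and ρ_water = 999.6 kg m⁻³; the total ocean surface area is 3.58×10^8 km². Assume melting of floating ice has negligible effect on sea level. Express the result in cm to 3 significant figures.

≈ 134 cm

The Fenor floating ice tongue is floating and already displaces its own weight of water, so its melt adds essentially nothing to sea level.
Vorik: ice volume = 3.11×10^6 km² × 798 m = 2.482×10^6 km³; 0.21 × 2.482×10^6 × (920/999.6) = 4.797×10^5 km³ of water.
Total added water ≈ 4.797×10^14 m³ over 3.58×10^14 m² → Δh = 1.34 m = 134 cm.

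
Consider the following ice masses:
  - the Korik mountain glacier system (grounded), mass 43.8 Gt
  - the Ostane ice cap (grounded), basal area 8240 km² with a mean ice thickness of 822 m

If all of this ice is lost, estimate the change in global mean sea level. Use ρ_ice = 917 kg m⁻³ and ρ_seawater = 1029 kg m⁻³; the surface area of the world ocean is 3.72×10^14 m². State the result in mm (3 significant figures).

Korik: 43.8 Gt = 4.380×10^13 kg; dividing by ρ_w = 1029 kg m⁻³ gives 4.257×10^10 m³ of water.
Ostane: ice volume = 8240 km² × 822 m = 6773 km³; 6773 × (917/1029) = 6036 km³ of water.
Total added water ≈ 6.079×10^12 m³ over 3.72×10^14 m² → Δh = 0.0163 m = 16.3 mm.

≈ 16.3 mm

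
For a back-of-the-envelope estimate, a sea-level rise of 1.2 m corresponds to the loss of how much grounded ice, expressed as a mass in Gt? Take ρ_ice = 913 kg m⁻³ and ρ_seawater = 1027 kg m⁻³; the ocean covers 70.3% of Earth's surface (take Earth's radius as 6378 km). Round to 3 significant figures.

≈ 4.43×10^5 Gt

Required water volume = Δh × A = 1.2 m × 3.59×10^14 m² = 4.312×10^14 m³.
ρ_w = 1027 kg m⁻³, so the mass of water = 4.312×10^14 m³ × 1027 kg m⁻³ = 4.429×10^17 kg = 4.43×10^5 Gt (and the same mass of ice, by conservation).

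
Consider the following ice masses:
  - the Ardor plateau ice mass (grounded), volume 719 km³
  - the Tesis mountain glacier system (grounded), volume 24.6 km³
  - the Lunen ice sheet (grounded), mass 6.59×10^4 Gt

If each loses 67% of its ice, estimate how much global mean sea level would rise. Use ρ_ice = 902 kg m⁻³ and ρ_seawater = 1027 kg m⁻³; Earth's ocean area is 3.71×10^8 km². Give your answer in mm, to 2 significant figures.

Ardor: 0.67 × 719 km³ × (902/1027) = 423.1 km³ of water.
Tesis: 0.67 × 24.6 km³ × (902/1027) = 14.48 km³ of water.
Lunen: 0.67 × 6.59×10^4 Gt = 4.415×10^16 kg; dividing by ρ_w = 1027 kg m⁻³ gives 4.299×10^13 m³ of water.
Total added water ≈ 4.343×10^13 m³ over 3.71×10^14 m² → Δh = 0.117 m = 120 mm.

≈ 120 mm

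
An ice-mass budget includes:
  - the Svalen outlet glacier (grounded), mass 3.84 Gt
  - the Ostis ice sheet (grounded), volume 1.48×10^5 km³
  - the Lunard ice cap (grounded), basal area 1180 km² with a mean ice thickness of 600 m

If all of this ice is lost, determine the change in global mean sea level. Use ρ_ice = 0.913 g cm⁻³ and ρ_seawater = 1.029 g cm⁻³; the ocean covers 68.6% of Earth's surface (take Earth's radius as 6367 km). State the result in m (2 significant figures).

Svalen: 3.84 Gt = 3.840×10^12 kg; dividing by ρ_w = 1.029 g cm⁻³ = 1029 kg m⁻³ gives 3.732×10^9 m³ of water.
Ostis: 1.48×10^5 km³ × (913/1029) = 1.313×10^5 km³ of water.
Lunard: ice volume = 1180 km² × 600 m = 708.0 km³; 708.0 × (913/1029) = 628.2 km³ of water.
Total added water ≈ 1.319×10^14 m³ over 3.49×10^14 m² → Δh = 0.378 m.

≈ 0.38 m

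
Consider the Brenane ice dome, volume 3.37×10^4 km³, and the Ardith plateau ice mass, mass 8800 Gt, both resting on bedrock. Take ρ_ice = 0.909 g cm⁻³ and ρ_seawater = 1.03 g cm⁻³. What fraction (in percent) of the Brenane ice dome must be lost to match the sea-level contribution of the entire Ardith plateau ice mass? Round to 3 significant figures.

Equal sea-level rise means equal mass of meltwater, i.e. equal mass of ice lost.
Ice mass of Ardith: 8.800×10^15 kg; ice mass of Brenane: 3.063×10^16 kg.
Fraction required = 8.800×10^15 / 3.063×10^16 = 0.287 → 28.7 %.

≈ 28.7 %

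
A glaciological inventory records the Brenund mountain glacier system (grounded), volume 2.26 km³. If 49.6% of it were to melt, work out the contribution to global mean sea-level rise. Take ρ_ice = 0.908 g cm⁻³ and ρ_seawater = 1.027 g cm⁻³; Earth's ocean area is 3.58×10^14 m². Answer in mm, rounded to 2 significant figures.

≈ 2.8×10^-3 mm

Brenund: 0.496 × 2.26 km³ × (908/1027) = 0.9911 km³ of water.
Spread over 3.58×10^14 m² of ocean, Δh = 9.911×10^8 / 3.58×10^14 = 2.77×10^-6 m = 2.8×10^-3 mm.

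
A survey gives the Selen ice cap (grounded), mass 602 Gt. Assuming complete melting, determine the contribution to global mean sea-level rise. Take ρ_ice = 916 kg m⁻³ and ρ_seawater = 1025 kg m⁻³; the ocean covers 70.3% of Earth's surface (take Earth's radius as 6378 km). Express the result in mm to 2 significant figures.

Selen: 602 Gt = 6.020×10^14 kg; dividing by ρ_w = 1025 kg m⁻³ gives 5.873×10^11 m³ of water.
Spread over 3.59×10^14 m² of ocean, Δh = 5.873×10^11 / 3.59×10^14 = 1.63×10^-3 m = 1.6 mm.

≈ 1.6 mm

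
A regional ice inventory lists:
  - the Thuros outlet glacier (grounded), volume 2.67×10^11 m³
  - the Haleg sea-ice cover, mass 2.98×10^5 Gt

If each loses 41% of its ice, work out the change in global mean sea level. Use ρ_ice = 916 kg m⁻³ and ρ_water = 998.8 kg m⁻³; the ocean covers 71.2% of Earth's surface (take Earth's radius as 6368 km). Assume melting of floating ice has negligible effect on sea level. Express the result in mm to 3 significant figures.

≈ 0.277 mm

Thuros: 0.41 × 2.67×10^11 m³ × (916/998.8) = 1.004×10^11 m³ of water.
The Haleg sea-ice cover is floating and already displaces its own weight of water, so its melt adds essentially nothing to sea level.
Total added water ≈ 1.004×10^11 m³ over 3.63×10^14 m² → Δh = 2.77×10^-4 m = 0.277 mm.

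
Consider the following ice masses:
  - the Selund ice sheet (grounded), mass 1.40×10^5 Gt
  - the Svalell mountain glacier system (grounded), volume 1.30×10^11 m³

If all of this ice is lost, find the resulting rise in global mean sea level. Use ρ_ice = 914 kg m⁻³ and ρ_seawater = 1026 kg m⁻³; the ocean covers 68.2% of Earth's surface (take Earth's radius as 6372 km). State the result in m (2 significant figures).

≈ 0.39 m

Selund: 1.40×10^5 Gt = 1.400×10^17 kg; dividing by ρ_w = 1026 kg m⁻³ gives 1.365×10^14 m³ of water.
Svalell: 1.30×10^11 m³ × (914/1026) = 1.158×10^11 m³ of water.
Total added water ≈ 1.366×10^14 m³ over 3.48×10^14 m² → Δh = 0.392 m.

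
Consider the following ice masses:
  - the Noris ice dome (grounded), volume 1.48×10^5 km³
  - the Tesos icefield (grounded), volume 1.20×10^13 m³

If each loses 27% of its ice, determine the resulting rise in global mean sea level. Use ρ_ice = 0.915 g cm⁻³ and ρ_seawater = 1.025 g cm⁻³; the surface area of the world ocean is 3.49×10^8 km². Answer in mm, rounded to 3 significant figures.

Noris: 0.27 × 1.48×10^5 km³ × (915/1025) = 3.567×10^4 km³ of water.
Tesos: 0.27 × 1.20×10^13 m³ × (915/1025) = 2.892×10^12 m³ of water.
Total added water ≈ 3.856×10^13 m³ over 3.49×10^14 m² → Δh = 0.110 m = 110 mm.

≈ 110 mm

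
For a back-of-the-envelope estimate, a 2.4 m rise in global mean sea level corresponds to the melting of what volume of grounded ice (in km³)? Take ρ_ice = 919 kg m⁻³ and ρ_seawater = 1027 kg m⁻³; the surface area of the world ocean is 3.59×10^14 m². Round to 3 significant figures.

Required water volume = Δh × A = 2.4 m × 3.59×10^14 m² = 8.616×10^14 m³ = 8.616×10^5 km³.
Ice volume = water volume × ρ_w/ρ_ice = 8.616×10^5 × 1027/919 = 9.63×10^5 km³.

≈ 9.63×10^5 km³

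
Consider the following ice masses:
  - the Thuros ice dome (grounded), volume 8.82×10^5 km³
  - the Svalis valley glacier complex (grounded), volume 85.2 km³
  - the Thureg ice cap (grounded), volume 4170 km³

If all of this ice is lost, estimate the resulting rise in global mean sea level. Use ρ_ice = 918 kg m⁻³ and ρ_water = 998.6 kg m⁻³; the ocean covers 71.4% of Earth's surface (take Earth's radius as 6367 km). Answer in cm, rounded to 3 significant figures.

≈ 224 cm

Thuros: 8.82×10^5 km³ × (918/998.6) = 8.108×10^5 km³ of water.
Svalis: 85.2 km³ × (918/998.6) = 78.32 km³ of water.
Thureg: 4170 km³ × (918/998.6) = 3833 km³ of water.
Total added water ≈ 8.147×10^14 m³ over 3.64×10^14 m² → Δh = 2.24 m = 224 cm.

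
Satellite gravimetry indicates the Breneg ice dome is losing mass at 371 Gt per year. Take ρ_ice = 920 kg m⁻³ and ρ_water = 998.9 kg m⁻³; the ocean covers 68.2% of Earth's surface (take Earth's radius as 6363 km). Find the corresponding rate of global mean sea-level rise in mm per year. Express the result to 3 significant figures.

ρ_w = 998.9 kg m⁻³. Annual water volume added = 371 Gt / ρ_w = 3.710×10^14 kg / 998.9 kg m⁻³ = 3.714×10^11 m³.
Δh per year = 3.714×10^11 / 3.47×10^14 = 1.07×10^-3 m = 1.07 mm.

≈ 1.07 mm/yr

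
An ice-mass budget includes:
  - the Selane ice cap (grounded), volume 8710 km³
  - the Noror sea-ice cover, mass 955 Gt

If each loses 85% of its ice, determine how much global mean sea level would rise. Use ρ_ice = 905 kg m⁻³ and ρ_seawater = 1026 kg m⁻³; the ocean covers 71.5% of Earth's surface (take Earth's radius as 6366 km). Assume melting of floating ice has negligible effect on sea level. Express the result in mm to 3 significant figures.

≈ 17.9 mm

Selane: 0.85 × 8710 km³ × (905/1026) = 6530 km³ of water.
The Noror sea-ice cover is floating and already displaces its own weight of water, so its melt adds essentially nothing to sea level.
Total added water ≈ 6.530×10^12 m³ over 3.64×10^14 m² → Δh = 0.0179 m = 17.9 mm.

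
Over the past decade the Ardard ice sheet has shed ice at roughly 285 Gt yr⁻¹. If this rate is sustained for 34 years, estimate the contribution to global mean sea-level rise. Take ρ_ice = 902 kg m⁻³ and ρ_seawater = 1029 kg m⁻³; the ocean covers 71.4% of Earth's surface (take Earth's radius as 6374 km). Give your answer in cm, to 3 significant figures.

Total mass lost = 285 Gt/yr × 34 yr = 9690 Gt = 9.690×10^15 kg.
ρ_w = 1029 kg m⁻³, so water volume = 9.690×10^15 / 1029 = 9.417×10^12 m³.
Δh = 9.417×10^12 / 3.65×10^14 = 0.0258 m = 2.58 cm.

≈ 2.58 cm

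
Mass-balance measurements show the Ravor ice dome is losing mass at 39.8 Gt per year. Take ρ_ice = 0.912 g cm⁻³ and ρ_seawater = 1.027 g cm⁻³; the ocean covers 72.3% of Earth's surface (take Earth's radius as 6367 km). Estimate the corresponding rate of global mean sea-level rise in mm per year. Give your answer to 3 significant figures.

ρ_w = 1.027 g cm⁻³ = 1027 kg m⁻³. Annual water volume added = 39.8 Gt / ρ_w = 3.980×10^13 kg / 1027 kg m⁻³ = 3.875×10^10 m³.
Δh per year = 3.875×10^10 / 3.68×10^14 = 1.05×10^-4 m = 0.105 mm.

≈ 0.105 mm/yr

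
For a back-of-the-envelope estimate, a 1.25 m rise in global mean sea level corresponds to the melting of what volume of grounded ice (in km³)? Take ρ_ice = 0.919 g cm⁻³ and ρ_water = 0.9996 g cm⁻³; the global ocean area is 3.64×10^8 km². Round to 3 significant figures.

≈ 4.95×10^5 km³

Required water volume = Δh × A = 1.25 m × 3.64×10^14 m² = 4.550×10^14 m³ = 4.550×10^5 km³.
Ice volume = water volume × ρ_w/ρ_ice = 4.550×10^5 × 999.6/919 = 4.95×10^5 km³.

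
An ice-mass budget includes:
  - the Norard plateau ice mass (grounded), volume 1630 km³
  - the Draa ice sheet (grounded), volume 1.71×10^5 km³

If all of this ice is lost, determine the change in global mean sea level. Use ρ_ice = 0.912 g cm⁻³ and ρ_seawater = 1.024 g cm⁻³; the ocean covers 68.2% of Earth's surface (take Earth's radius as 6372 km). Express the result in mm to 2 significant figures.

≈ 440 mm

Norard: 1630 km³ × (912/1024) = 1452 km³ of water.
Draa: 1.71×10^5 km³ × (912/1024) = 1.523×10^5 km³ of water.
Total added water ≈ 1.537×10^14 m³ over 3.48×10^14 m² → Δh = 0.442 m = 440 mm.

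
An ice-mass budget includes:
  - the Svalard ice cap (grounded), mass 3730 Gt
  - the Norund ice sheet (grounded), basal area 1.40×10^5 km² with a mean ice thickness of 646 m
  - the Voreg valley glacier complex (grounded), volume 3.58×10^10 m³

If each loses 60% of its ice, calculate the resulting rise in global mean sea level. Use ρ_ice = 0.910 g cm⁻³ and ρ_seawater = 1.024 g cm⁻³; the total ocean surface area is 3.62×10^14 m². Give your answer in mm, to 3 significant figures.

Svalard: 0.6 × 3730 Gt = 2.238×10^15 kg; dividing by ρ_w = 1.024 g cm⁻³ = 1024 kg m⁻³ gives 2.186×10^12 m³ of water.
Norund: ice volume = 1.40×10^5 km² × 646 m = 9.044×10^4 km³; 0.6 × 9.044×10^4 × (910/1024) = 4.822×10^4 km³ of water.
Voreg: 0.6 × 3.58×10^10 m³ × (910/1024) = 1.909×10^10 m³ of water.
Total added water ≈ 5.043×10^13 m³ over 3.62×10^14 m² → Δh = 0.139 m = 139 mm.

≈ 139 mm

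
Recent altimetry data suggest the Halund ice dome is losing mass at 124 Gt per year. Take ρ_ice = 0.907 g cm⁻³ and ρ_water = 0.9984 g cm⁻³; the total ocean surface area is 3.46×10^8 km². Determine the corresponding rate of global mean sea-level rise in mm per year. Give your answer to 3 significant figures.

≈ 0.359 mm/yr

ρ_w = 0.9984 g cm⁻³ = 998.4 kg m⁻³. Annual water volume added = 124 Gt / ρ_w = 1.240×10^14 kg / 998.4 kg m⁻³ = 1.242×10^11 m³.
Δh per year = 1.242×10^11 / 3.46×10^14 = 3.59×10^-4 m = 0.359 mm.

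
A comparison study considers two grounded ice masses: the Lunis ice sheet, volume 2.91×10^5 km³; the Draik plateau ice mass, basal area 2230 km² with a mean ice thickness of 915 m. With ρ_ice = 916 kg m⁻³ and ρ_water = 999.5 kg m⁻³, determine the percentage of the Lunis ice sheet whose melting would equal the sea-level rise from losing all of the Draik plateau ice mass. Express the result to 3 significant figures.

Equal sea-level rise means equal mass of meltwater, i.e. equal mass of ice lost.
Ice mass of Draik: 1.869×10^15 kg; ice mass of Lunis: 2.666×10^17 kg.
Fraction required = 1.869×10^15 / 2.666×10^17 = 7.01×10^-3 → 0.701 %.

≈ 0.701 %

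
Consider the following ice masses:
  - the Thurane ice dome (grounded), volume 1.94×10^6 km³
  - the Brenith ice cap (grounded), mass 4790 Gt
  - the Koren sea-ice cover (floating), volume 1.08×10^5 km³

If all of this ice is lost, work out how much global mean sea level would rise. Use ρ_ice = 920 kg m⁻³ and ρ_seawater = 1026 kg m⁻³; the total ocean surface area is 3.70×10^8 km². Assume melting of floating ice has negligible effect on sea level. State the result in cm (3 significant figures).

≈ 471 cm

Thurane: 1.94×10^6 km³ × (920/1026) = 1.740×10^6 km³ of water.
Brenith: 4790 Gt = 4.790×10^15 kg; dividing by ρ_w = 1026 kg m⁻³ gives 4.669×10^12 m³ of water.
The Koren sea-ice cover is floating and already displaces its own weight of water, so its melt adds essentially nothing to sea level.
Total added water ≈ 1.744×10^15 m³ over 3.70×10^14 m² → Δh = 4.71 m = 471 cm.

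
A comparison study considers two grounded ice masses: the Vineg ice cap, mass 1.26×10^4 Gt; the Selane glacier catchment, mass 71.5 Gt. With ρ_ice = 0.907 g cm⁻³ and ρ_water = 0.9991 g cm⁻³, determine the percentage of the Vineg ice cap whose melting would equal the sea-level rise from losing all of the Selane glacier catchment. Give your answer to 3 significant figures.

Equal sea-level rise means equal mass of meltwater, i.e. equal mass of ice lost.
Ice mass of Selane: 7.150×10^13 kg; ice mass of Vineg: 1.260×10^16 kg.
Fraction required = 7.150×10^13 / 1.260×10^16 = 5.67×10^-3 → 0.567 %.

≈ 0.567 %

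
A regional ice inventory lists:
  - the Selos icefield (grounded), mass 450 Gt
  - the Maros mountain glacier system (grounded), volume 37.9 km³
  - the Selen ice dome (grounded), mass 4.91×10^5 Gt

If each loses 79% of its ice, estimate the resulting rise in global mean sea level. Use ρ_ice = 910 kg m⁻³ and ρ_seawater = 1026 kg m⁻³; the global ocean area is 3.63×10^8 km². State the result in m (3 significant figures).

Selos: 0.79 × 450 Gt = 3.555×10^14 kg; dividing by ρ_w = 1026 kg m⁻³ gives 3.465×10^11 m³ of water.
Maros: 0.79 × 37.9 km³ × (910/1026) = 26.56 km³ of water.
Selen: 0.79 × 4.91×10^5 Gt = 3.879×10^17 kg; dividing by ρ_w = 1026 kg m⁻³ gives 3.781×10^14 m³ of water.
Total added water ≈ 3.784×10^14 m³ over 3.63×10^14 m² → Δh = 1.04 m.

≈ 1.04 m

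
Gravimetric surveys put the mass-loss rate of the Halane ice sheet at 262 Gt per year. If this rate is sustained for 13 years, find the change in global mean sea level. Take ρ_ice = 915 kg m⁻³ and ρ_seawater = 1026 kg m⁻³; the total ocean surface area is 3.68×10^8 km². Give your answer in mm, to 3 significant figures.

Total mass lost = 262 Gt/yr × 13 yr = 3406 Gt = 3.406×10^15 kg.
ρ_w = 1026 kg m⁻³, so water volume = 3.406×10^15 / 1026 = 3.320×10^12 m³.
Δh = 3.320×10^12 / 3.68×10^14 = 9.02×10^-3 m = 9.02 mm.

≈ 9.02 mm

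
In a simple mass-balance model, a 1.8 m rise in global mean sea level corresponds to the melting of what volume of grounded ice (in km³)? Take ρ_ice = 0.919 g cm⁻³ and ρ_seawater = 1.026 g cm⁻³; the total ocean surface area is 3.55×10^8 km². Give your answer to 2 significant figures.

Required water volume = Δh × A = 1.8 m × 3.55×10^14 m² = 6.390×10^14 m³ = 6.390×10^5 km³.
Ice volume = water volume × ρ_w/ρ_ice = 6.390×10^5 × 1026/919 = 7.1×10^5 km³.

≈ 7.1×10^5 km³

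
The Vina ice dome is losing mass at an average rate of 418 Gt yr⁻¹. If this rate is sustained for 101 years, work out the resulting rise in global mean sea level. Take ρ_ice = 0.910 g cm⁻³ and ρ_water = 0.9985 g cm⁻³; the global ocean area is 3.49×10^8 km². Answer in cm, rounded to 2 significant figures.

≈ 12 cm

Total mass lost = 418 Gt/yr × 101 yr = 4.222×10^4 Gt = 4.222×10^16 kg.
ρ_w = 0.9985 g cm⁻³ = 998.5 kg m⁻³, so water volume = 4.222×10^16 / 998.5 = 4.228×10^13 m³.
Δh = 4.228×10^13 / 3.49×10^14 = 0.121 m = 12 cm.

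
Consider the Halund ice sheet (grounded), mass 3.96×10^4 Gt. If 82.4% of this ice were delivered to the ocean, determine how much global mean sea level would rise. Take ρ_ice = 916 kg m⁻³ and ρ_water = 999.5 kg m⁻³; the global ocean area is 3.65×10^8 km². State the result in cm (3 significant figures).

Halund: 0.824 × 3.96×10^4 Gt = 3.263×10^16 kg; dividing by ρ_w = 999.5 kg m⁻³ gives 3.265×10^13 m³ of water.
Spread over 3.65×10^14 m² of ocean, Δh = 3.265×10^13 / 3.65×10^14 = 0.0894 m = 8.94 cm.

≈ 8.94 cm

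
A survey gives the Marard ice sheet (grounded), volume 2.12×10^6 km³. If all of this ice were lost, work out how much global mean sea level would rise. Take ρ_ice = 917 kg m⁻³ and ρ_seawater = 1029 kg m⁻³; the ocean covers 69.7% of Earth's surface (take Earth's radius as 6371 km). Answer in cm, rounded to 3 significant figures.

Marard: 2.12×10^6 km³ × (917/1029) = 1.889×10^6 km³ of water.
Spread over 3.56×10^14 m² of ocean, Δh = 1.889×10^15 / 3.56×10^14 = 5.31 m = 531 cm.

≈ 531 cm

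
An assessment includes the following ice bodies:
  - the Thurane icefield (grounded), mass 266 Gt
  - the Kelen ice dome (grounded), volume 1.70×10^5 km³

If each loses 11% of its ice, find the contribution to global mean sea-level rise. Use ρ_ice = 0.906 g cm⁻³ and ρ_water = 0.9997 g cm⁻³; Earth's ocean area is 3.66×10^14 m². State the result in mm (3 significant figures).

Thurane: 0.11 × 266 Gt = 2.926×10^13 kg; dividing by ρ_w = 0.9997 g cm⁻³ = 999.7 kg m⁻³ gives 2.927×10^10 m³ of water.
Kelen: 0.11 × 1.70×10^5 km³ × (906/999.7) = 1.695×10^4 km³ of water.
Total added water ≈ 1.698×10^13 m³ over 3.66×10^14 m² → Δh = 0.0464 m = 46.4 mm.

≈ 46.4 mm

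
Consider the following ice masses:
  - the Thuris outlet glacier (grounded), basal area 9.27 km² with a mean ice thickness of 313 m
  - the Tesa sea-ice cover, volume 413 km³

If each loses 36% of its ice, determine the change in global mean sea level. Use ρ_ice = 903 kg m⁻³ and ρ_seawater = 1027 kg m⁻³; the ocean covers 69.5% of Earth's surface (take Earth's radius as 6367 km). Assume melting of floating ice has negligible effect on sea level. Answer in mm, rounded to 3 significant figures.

≈ 2.59×10^-3 mm

Thuris: ice volume = 9.27 km² × 313 m = 2.902 km³; 0.36 × 2.902 × (903/1027) = 0.9184 km³ of water.
The Tesa sea-ice cover is floating and already displaces its own weight of water, so its melt adds essentially nothing to sea level.
Total added water ≈ 9.184×10^8 m³ over 3.54×10^14 m² → Δh = 2.59×10^-6 m = 2.59×10^-3 mm.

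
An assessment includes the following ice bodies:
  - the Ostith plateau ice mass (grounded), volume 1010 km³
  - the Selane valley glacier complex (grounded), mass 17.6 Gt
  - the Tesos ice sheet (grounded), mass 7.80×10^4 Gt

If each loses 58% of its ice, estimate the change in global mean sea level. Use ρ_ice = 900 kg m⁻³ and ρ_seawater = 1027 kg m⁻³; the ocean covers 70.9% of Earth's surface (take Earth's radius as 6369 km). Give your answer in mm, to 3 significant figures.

≈ 123 mm

Ostith: 0.58 × 1010 km³ × (900/1027) = 513.4 km³ of water.
Selane: 0.58 × 17.6 Gt = 1.021×10^13 kg; dividing by ρ_w = 1027 kg m⁻³ gives 9.940×10^9 m³ of water.
Tesos: 0.58 × 7.80×10^4 Gt = 4.524×10^16 kg; dividing by ρ_w = 1027 kg m⁻³ gives 4.405×10^13 m³ of water.
Total added water ≈ 4.457×10^13 m³ over 3.61×10^14 m² → Δh = 0.123 m = 123 mm.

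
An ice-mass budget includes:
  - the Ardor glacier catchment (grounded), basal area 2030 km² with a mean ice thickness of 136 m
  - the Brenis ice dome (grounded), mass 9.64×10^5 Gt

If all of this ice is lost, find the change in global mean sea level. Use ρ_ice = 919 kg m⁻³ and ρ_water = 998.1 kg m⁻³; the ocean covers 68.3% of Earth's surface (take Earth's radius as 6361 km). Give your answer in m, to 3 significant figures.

Ardor: ice volume = 2030 km² × 136 m = 276.1 km³; 276.1 × (919/998.1) = 254.2 km³ of water.
Brenis: 9.64×10^5 Gt = 9.640×10^17 kg; dividing by ρ_w = 998.1 kg m⁻³ gives 9.658×10^14 m³ of water.
Total added water ≈ 9.661×10^14 m³ over 3.47×10^14 m² → Δh = 2.78 m.

≈ 2.78 m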